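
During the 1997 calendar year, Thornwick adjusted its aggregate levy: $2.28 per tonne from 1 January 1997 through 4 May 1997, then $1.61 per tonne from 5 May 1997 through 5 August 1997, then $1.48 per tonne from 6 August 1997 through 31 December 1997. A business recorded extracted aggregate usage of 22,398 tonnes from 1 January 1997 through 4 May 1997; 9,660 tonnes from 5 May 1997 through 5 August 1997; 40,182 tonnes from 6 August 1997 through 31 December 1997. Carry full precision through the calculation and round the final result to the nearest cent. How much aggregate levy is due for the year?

$126,089.40

1 January – 4 May 1997: 22,398 tonnes at $2.28/tonne → $51,067.44
5 May – 5 August 1997: 9,660 tonnes at $1.61/tonne → $15,552.60
6 August – 31 December 1997: 40,182 tonnes at $1.48/tonne → $59,469.36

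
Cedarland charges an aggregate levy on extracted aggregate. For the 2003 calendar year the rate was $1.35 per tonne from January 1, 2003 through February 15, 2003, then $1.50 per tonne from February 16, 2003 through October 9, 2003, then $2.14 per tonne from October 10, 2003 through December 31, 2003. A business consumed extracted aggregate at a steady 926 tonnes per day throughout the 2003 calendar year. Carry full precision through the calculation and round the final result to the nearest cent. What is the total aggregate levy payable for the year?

January 1 – February 15, 2003: 46 days × 926 tonnes/day = 42,596 tonnes at $1.35/tonne → $57,504.60
February 16 – October 9, 2003: 236 days × 926 tonnes/day = 218,536 tonnes at $1.50/tonne → $327,804.00
October 10 – December 31, 2003: 83 days × 926 tonnes/day = 76,858 tonnes at $2.14/tonne → $164,476.12

$549,784.72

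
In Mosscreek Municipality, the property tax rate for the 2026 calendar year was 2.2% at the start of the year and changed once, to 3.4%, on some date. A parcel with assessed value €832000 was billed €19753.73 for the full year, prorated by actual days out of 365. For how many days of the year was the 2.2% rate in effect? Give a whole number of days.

Let d = days at the first rate; then 365 − d days at the second rate.
€832000 × [2.2%·d + 3.4%·(365−d)] / 365 = €19753.73
Solving gives d = 312, so the new rate took effect on 9 Nov 2026.

312 days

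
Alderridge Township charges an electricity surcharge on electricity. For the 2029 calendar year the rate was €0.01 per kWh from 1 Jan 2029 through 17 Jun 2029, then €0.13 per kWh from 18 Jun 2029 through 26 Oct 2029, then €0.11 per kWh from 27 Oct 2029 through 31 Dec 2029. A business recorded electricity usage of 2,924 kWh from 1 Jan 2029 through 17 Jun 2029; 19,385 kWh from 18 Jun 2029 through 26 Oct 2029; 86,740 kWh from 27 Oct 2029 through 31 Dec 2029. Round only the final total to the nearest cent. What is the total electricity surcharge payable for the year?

1 Jan – 17 Jun 2029: 2,924 kWh at €0.01/kWh → €29.24
18 Jun – 26 Oct 2029: 19,385 kWh at €0.13/kWh → €2,520.05
27 Oct – 31 Dec 2029: 86,740 kWh at €0.11/kWh → €9,541.40

€12,090.69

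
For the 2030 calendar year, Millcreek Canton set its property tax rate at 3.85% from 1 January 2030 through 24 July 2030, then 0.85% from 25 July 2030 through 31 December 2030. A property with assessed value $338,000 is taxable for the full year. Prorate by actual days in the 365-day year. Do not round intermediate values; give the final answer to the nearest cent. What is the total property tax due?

1 January – 24 July 2030: 205 days at 3.85% → $338,000 × 3.85% × 205/365 = $7,308.6712
25 July – 31 December 2030: 160 days at 0.85% → $338,000 × 0.85% × 160/365 = $1,259.3973
Total = $8,568.0685

$8,568.07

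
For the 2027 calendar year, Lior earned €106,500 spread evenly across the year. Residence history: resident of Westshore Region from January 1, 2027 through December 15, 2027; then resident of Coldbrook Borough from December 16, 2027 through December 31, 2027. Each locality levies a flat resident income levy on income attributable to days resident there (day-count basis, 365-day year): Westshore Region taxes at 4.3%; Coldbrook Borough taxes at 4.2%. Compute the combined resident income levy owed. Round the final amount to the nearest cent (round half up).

Westshore Region, January 1 – December 15, 2027: 349 days → €106,500 × 4.3% × 349/365 = €4,378.7548
Coldbrook Borough, December 16 – December 31, 2027: 16 days → €106,500 × 4.2% × 16/365 = €196.0767
Total = €4,574.8315

€4,574.83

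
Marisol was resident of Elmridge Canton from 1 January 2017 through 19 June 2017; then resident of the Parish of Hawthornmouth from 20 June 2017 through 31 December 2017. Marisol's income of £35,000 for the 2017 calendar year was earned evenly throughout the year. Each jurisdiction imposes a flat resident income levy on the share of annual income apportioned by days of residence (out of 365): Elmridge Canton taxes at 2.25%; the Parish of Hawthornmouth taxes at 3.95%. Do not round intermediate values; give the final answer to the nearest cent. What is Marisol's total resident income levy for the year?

Elmridge Canton, 1 January – 19 June 2017: 170 days → £35,000 × 2.25% × 170/365 = £366.7808
The Parish of Hawthornmouth, 20 June – 31 December 2017: 195 days → £35,000 × 3.95% × 195/365 = £738.5959
Total = £1,105.3767

£1,105.38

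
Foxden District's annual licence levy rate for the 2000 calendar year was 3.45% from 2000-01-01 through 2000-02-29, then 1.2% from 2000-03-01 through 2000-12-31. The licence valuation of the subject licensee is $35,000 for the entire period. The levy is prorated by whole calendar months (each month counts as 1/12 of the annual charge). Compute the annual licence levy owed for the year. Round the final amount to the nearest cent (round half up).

$551.25

2000-01-01 to 2000-02-29: 2 months at 3.45% → $35,000 × 3.45% × 2/12 = $201.2500
2000-03-01 to 2000-12-31: 10 months at 1.2% → $35,000 × 1.2% × 10/12 = $350.0000
Total = $551.2500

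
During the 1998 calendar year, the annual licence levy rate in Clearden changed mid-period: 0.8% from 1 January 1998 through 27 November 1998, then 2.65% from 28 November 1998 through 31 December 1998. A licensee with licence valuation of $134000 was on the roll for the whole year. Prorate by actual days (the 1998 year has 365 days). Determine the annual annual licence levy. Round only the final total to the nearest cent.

1 January – 27 November 1998: 331 days at 0.8% → $134000 × 0.8% × 331/365 = $972.1425
28 November – 31 December 1998: 34 days at 2.65% → $134000 × 2.65% × 34/365 = $330.7781
Total = $1302.9205

$1302.92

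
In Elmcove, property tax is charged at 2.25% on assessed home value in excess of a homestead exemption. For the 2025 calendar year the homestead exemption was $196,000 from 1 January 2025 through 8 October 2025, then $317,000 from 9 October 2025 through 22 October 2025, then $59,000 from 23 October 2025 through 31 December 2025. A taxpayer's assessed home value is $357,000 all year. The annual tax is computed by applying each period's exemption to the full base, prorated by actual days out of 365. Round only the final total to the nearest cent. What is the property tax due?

$4,109.24

1 January – 8 October 2025: 281 days, exemption $196,000 → ($357,000 − $196,000) × 2.25% × 281/365 = $2,788.8288
9 October – 22 October 2025: 14 days, exemption $317,000 → ($357,000 − $317,000) × 2.25% × 14/365 = $34.5205
23 October – 31 December 2025: 70 days, exemption $59,000 → ($357,000 − $59,000) × 2.25% × 70/365 = $1,285.8904
Total = $4,109.2397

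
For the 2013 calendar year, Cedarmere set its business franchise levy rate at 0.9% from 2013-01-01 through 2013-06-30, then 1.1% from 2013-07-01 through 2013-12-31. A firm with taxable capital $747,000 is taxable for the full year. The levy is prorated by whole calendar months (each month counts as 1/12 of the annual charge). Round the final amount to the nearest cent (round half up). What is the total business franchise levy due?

$7,470.00

2013-01-01 to 2013-06-30: 6 months at 0.9% → $747,000 × 0.9% × 6/12 = $3,361.5000
2013-07-01 to 2013-12-31: 6 months at 1.1% → $747,000 × 1.1% × 6/12 = $4,108.5000
Total = $7,470.0000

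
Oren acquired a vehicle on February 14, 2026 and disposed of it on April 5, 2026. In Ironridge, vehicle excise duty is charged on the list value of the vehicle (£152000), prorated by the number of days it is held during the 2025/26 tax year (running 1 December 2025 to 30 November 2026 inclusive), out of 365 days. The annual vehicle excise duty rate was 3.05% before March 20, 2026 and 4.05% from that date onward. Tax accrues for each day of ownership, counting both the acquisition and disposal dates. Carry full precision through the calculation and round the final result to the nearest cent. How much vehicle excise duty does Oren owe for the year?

£718.56

February 14 – March 19, 2026: 34 days at 3.05% → £152000 × 3.05% × 34/365 = £431.8466
March 20 – April 5, 2026: 17 days at 4.05% → £152000 × 4.05% × 17/365 = £286.7178
Total = £718.5644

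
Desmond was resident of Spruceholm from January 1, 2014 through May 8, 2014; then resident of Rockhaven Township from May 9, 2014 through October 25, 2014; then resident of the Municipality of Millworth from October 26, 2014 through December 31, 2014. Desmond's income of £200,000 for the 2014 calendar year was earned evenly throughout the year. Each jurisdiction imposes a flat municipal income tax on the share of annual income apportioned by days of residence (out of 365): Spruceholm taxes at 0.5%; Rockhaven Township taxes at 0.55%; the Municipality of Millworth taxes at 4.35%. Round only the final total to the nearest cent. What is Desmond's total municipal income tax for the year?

£2,460.00

Spruceholm, January 1 – May 8, 2014: 128 days → £200,000 × 0.5% × 128/365 = £350.6849
Rockhaven Township, May 9 – October 25, 2014: 170 days → £200,000 × 0.55% × 170/365 = £512.3288
The Municipality of Millworth, October 26 – December 31, 2014: 67 days → £200,000 × 4.35% × 67/365 = £1,596.9863
Total = £2,460.0000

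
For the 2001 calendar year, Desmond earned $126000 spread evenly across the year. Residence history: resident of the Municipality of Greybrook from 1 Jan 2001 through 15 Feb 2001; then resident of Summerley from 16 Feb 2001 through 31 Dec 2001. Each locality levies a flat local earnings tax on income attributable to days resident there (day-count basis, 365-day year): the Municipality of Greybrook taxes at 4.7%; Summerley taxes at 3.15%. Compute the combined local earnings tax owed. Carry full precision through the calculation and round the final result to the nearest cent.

$4215.13

The Municipality of Greybrook, 1 Jan – 15 Feb 2001: 46 days → $126000 × 4.7% × 46/365 = $746.3342
Summerley, 16 Feb – 31 Dec 2001: 319 days → $126000 × 3.15% × 319/365 = $3468.7973
Total = $4215.1315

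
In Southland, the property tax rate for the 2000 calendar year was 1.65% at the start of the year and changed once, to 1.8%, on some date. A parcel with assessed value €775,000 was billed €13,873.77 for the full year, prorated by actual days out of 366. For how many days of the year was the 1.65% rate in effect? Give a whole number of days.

24 days

Let d = days at the first rate; then 366 − d days at the second rate.
€775,000 × [1.65%·d + 1.8%·(366−d)] / 366 = €13,873.77
Solving gives d = 24, so the new rate took effect on January 25, 2000.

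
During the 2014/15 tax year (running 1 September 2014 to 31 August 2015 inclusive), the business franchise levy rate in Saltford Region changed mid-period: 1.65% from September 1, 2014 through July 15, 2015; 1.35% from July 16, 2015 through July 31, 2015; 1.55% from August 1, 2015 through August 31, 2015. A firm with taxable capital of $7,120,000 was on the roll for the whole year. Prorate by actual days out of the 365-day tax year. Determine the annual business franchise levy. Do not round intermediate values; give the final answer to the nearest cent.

September 1, 2014 – July 15, 2015: 318 days at 1.65% → $7,120,000 × 1.65% × 318/365 = $102,352.4384
July 16 – July 31, 2015: 16 days at 1.35% → $7,120,000 × 1.35% × 16/365 = $4,213.4795
August 1 – August 31, 2015: 31 days at 1.55% → $7,120,000 × 1.55% × 31/365 = $9,373.0411
Total = $115,938.9589

$115,938.96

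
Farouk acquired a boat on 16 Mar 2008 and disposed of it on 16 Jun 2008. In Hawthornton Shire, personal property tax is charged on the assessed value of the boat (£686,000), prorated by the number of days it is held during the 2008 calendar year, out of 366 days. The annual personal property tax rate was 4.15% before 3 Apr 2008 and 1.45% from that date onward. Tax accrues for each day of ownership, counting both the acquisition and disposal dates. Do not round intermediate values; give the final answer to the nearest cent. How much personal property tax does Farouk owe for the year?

16 Mar – 2 Apr 2008: 18 days at 4.15% → £686,000 × 4.15% × 18/366 = £1,400.1148
3 Apr – 16 Jun 2008: 75 days at 1.45% → £686,000 × 1.45% × 75/366 = £2,038.3197
Total = £3,438.4344

£3,438.43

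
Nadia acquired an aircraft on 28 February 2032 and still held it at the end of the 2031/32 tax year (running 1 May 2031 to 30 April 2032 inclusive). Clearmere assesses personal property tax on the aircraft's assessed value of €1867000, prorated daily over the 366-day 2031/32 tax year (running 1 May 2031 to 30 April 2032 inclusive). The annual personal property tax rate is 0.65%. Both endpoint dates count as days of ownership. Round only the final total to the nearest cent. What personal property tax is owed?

€2088.90

Days held (28 February – 30 April 2032): 63 out of 366
Tax = €1867000 × 0.65% × 63/366 = €2088.8975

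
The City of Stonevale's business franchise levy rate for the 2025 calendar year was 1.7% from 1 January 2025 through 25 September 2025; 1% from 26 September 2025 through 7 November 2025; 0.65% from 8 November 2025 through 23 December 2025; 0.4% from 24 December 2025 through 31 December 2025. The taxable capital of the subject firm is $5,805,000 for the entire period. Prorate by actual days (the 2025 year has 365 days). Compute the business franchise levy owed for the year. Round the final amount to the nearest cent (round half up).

$84,562.15

1 January – 25 September 2025: 268 days at 1.7% → $5,805,000 × 1.7% × 268/365 = $72,459.1233
26 September – 7 November 2025: 43 days at 1% → $5,805,000 × 1% × 43/365 = $6,838.7671
8 November – 23 December 2025: 46 days at 0.65% → $5,805,000 × 0.65% × 46/365 = $4,755.3288
24 December – 31 December 2025: 8 days at 0.4% → $5,805,000 × 0.4% × 8/365 = $508.9315
Total = $84,562.1507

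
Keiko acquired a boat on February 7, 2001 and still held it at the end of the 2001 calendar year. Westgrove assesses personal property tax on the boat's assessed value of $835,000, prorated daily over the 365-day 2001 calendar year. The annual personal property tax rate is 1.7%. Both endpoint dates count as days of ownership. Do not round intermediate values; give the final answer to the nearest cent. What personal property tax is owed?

Days held (February 7 – December 31, 2001): 328 out of 365
Tax = $835,000 × 1.7% × 328/365 = $12,756.0548

$12,756.05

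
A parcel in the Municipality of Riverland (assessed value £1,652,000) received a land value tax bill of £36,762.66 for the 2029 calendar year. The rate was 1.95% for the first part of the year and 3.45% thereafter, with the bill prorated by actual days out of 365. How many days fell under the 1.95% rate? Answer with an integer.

298 days

Let d = days at the first rate; then 365 − d days at the second rate.
£1,652,000 × [1.95%·d + 3.45%·(365−d)] / 365 = £36,762.66
Solving gives d = 298, so the new rate took effect on 26 Oct 2029.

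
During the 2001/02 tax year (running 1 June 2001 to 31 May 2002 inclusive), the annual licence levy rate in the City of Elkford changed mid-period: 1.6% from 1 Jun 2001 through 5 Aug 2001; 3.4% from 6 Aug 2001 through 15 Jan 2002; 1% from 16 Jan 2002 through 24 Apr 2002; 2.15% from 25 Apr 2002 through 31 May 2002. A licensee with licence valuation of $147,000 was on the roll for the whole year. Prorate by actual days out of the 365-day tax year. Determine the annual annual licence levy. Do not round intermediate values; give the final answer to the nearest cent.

$3,376.37

1 Jun – 5 Aug 2001: 66 days at 1.6% → $147,000 × 1.6% × 66/365 = $425.2932
6 Aug 2001 – 15 Jan 2002: 163 days at 3.4% → $147,000 × 3.4% × 163/365 = $2,231.9836
16 Jan – 24 Apr 2002: 99 days at 1% → $147,000 × 1% × 99/365 = $398.7123
25 Apr – 31 May 2002: 37 days at 2.15% → $147,000 × 2.15% × 37/365 = $320.3795
Total = $3,376.3685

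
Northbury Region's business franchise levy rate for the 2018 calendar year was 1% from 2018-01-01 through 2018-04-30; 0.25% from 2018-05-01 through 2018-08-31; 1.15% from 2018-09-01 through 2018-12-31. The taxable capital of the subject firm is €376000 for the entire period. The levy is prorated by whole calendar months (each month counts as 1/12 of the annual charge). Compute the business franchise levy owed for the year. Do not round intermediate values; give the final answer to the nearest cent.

€3008.00

2018-01-01 to 2018-04-30: 4 months at 1% → €376000 × 1% × 4/12 = €1253.3333
2018-05-01 to 2018-08-31: 4 months at 0.25% → €376000 × 0.25% × 4/12 = €313.3333
2018-09-01 to 2018-12-31: 4 months at 1.15% → €376000 × 1.15% × 4/12 = €1441.3333
Total = €3008.0000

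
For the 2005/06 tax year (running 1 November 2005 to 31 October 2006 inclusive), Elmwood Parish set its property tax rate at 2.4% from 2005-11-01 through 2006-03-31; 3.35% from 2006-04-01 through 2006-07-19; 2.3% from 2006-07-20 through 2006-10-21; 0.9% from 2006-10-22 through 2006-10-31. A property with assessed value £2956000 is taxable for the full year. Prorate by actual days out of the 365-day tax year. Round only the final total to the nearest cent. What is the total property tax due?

2005-11-01 to 2006-03-31: 151 days at 2.4% → £2956000 × 2.4% × 151/365 = £29349.4356
2006-04-01 to 2006-07-19: 110 days at 3.35% → £2956000 × 3.35% × 110/365 = £29843.4521
2006-07-20 to 2006-10-21: 94 days at 2.3% → £2956000 × 2.3% × 94/365 = £17509.2384
2006-10-22 to 2006-10-31: 10 days at 0.9% → £2956000 × 0.9% × 10/365 = £728.8767
Total = £77431.0027

£77431.00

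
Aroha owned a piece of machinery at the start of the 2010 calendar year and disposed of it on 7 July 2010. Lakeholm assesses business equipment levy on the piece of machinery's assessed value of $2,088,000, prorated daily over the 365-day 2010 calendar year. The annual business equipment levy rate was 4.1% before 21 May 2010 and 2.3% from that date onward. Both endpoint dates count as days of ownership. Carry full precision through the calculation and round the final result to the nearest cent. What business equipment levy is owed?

$39,151.43

1 January – 20 May 2010: 140 days at 4.1% → $2,088,000 × 4.1% × 140/365 = $32,835.9452
21 May – 7 July 2010: 48 days at 2.3% → $2,088,000 × 2.3% × 48/365 = $6,315.4849
Total = $39,151.4301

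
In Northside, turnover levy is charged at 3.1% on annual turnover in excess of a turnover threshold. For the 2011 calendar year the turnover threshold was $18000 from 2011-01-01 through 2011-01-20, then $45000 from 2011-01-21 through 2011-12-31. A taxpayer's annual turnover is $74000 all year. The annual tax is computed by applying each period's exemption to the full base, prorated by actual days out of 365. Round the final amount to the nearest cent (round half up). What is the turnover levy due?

2011-01-01 to 2011-01-20: 20 days, exemption $18000 → ($74000 − $18000) × 3.1% × 20/365 = $95.1233
2011-01-21 to 2011-12-31: 345 days, exemption $45000 → ($74000 − $45000) × 3.1% × 345/365 = $849.7397
Total = $944.8630

$944.86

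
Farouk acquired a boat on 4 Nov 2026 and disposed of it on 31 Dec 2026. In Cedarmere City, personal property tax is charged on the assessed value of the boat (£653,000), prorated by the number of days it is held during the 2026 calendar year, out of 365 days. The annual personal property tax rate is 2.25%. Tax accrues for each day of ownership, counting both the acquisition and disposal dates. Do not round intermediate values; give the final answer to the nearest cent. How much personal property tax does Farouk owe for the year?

Days held (4 Nov – 31 Dec 2026): 58 out of 365
Tax = £653,000 × 2.25% × 58/365 = £2,334.6986

£2,334.70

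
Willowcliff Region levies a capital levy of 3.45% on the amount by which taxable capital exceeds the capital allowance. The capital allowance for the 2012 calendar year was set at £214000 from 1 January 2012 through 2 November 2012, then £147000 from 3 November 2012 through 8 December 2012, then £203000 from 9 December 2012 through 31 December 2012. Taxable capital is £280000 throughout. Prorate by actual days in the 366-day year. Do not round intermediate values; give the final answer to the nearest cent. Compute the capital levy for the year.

£2528.21

1 January – 2 November 2012: 307 days, exemption £214000 → (£280000 − £214000) × 3.45% × 307/366 = £1909.9426
3 November – 8 December 2012: 36 days, exemption £147000 → (£280000 − £147000) × 3.45% × 36/366 = £451.3279
9 December – 31 December 2012: 23 days, exemption £203000 → (£280000 − £203000) × 3.45% × 23/366 = £166.9385
Total = £2528.2090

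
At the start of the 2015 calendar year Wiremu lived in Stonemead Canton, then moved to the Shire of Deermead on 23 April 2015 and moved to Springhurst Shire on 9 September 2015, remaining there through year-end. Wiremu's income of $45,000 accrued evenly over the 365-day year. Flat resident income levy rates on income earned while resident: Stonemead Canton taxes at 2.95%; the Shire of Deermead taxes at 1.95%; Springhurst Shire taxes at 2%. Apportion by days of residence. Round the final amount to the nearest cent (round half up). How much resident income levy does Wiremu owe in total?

$1,022.61

Stonemead Canton, 1 January – 22 April 2015: 112 days → $45,000 × 2.95% × 112/365 = $407.3425
The Shire of Deermead, 23 April – 8 September 2015: 139 days → $45,000 × 1.95% × 139/365 = $334.1712
Springhurst Shire, 9 September – 31 December 2015: 114 days → $45,000 × 2% × 114/365 = $281.0959
Total = $1,022.6096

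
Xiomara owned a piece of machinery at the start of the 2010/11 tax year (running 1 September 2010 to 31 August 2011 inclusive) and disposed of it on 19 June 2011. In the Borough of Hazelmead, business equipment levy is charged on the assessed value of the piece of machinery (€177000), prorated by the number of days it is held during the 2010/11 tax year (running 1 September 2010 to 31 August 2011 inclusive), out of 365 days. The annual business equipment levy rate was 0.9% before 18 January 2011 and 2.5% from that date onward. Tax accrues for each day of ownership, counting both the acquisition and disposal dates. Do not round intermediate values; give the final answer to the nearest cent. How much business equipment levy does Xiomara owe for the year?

1 September 2010 – 17 January 2011: 139 days at 0.9% → €177000 × 0.9% × 139/365 = €606.6493
18 January – 19 June 2011: 153 days at 2.5% → €177000 × 2.5% × 153/365 = €1854.8630
Total = €2461.5123

€2461.51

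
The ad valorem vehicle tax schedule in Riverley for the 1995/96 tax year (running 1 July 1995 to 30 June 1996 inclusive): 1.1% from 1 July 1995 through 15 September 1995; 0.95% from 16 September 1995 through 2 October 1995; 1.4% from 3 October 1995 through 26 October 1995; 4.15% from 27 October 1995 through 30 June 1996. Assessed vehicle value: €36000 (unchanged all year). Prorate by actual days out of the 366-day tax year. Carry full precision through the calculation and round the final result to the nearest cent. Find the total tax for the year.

€1144.57

1 July – 15 September 1995: 77 days at 1.1% → €36000 × 1.1% × 77/366 = €83.3115
16 September – 2 October 1995: 17 days at 0.95% → €36000 × 0.95% × 17/366 = €15.8852
3 October – 26 October 1995: 24 days at 1.4% → €36000 × 1.4% × 24/366 = €33.0492
27 October 1995 – 30 June 1996: 248 days at 4.15% → €36000 × 4.15% × 248/366 = €1012.3279
Total = €1144.5738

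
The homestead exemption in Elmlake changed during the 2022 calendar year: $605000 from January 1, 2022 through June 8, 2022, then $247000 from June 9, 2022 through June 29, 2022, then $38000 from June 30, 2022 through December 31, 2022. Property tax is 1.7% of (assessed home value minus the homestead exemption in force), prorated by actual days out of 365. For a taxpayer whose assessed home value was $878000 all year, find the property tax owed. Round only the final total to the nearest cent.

$9876.67

January 1 – June 8, 2022: 159 days, exemption $605000 → ($878000 − $605000) × 1.7% × 159/365 = $2021.6959
June 9 – June 29, 2022: 21 days, exemption $247000 → ($878000 − $247000) × 1.7% × 21/365 = $617.1699
June 30 – December 31, 2022: 185 days, exemption $38000 → ($878000 − $38000) × 1.7% × 185/365 = $7237.8082
Total = $9876.6740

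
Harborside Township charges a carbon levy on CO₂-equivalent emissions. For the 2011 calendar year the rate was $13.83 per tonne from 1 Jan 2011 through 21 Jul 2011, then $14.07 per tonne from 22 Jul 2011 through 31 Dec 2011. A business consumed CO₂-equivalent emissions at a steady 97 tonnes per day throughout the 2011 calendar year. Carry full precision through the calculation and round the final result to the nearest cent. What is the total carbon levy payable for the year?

1 Jan – 21 Jul 2011: 202 days × 97 tonnes/day = 19,594 tonnes at $13.83/tonne → $270,985.02
22 Jul – 31 Dec 2011: 163 days × 97 tonnes/day = 15,811 tonnes at $14.07/tonne → $222,460.77

$493,445.79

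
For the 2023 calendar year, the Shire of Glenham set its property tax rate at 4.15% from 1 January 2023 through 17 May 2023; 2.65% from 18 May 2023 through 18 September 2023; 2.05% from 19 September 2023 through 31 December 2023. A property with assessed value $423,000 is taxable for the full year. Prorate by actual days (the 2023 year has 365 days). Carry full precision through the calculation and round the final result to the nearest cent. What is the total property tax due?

$12,867.89

1 January – 17 May 2023: 137 days at 4.15% → $423,000 × 4.15% × 137/365 = $6,588.9493
18 May – 18 September 2023: 124 days at 2.65% → $423,000 × 2.65% × 124/365 = $3,808.1589
19 September – 31 December 2023: 104 days at 2.05% → $423,000 × 2.05% × 104/365 = $2,470.7836
Total = $12,867.8918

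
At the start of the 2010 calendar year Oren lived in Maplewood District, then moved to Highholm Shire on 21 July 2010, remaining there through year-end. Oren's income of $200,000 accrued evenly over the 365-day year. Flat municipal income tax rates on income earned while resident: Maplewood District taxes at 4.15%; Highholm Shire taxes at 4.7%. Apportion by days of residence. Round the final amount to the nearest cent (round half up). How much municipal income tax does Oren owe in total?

Maplewood District, 1 January – 20 July 2010: 201 days → $200,000 × 4.15% × 201/365 = $4,570.6849
Highholm Shire, 21 July – 31 December 2010: 164 days → $200,000 × 4.7% × 164/365 = $4,223.5616
Total = $8,794.2466

$8,794.25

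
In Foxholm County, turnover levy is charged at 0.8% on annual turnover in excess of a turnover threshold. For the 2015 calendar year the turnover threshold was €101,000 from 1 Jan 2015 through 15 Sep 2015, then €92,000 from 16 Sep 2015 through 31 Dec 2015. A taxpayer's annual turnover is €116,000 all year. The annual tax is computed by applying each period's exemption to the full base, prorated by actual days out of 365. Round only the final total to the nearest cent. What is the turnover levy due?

€141.11

1 Jan – 15 Sep 2015: 258 days, exemption €101,000 → (€116,000 − €101,000) × 0.8% × 258/365 = €84.8219
16 Sep – 31 Dec 2015: 107 days, exemption €92,000 → (€116,000 − €92,000) × 0.8% × 107/365 = €56.2849
Total = €141.1068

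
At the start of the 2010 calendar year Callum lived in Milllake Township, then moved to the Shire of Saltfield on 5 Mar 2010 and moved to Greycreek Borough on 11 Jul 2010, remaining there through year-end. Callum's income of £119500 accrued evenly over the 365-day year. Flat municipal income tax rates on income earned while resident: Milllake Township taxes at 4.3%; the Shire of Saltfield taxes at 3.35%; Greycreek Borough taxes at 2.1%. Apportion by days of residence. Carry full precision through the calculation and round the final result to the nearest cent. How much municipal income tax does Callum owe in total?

Milllake Township, 1 Jan – 4 Mar 2010: 63 days → £119500 × 4.3% × 63/365 = £886.9192
The Shire of Saltfield, 5 Mar – 10 Jul 2010: 128 days → £119500 × 3.35% × 128/365 = £1403.8795
Greycreek Borough, 11 Jul – 31 Dec 2010: 174 days → £119500 × 2.1% × 174/365 = £1196.3096
Total = £3487.1082

£3487.11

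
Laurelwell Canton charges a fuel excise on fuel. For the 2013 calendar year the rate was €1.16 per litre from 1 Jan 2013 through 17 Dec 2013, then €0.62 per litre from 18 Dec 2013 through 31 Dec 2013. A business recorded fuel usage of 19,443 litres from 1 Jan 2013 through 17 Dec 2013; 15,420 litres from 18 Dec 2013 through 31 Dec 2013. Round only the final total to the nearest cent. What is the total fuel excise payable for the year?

€32114.28

1 Jan – 17 Dec 2013: 19,443 litres at €1.16/litre → €22553.88
18 Dec – 31 Dec 2013: 15,420 litres at €0.62/litre → €9560.40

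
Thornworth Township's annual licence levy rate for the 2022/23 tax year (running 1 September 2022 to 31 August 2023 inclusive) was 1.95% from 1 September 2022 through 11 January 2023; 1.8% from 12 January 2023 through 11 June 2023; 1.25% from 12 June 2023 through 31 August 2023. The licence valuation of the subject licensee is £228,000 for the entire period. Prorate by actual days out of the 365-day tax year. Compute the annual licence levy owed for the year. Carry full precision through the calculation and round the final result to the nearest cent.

1 September 2022 – 11 January 2023: 133 days at 1.95% → £228,000 × 1.95% × 133/365 = £1,620.0493
12 January – 11 June 2023: 151 days at 1.8% → £228,000 × 1.8% × 151/365 = £1,697.8192
12 June – 31 August 2023: 81 days at 1.25% → £228,000 × 1.25% × 81/365 = £632.4658
Total = £3,950.3342

£3,950.33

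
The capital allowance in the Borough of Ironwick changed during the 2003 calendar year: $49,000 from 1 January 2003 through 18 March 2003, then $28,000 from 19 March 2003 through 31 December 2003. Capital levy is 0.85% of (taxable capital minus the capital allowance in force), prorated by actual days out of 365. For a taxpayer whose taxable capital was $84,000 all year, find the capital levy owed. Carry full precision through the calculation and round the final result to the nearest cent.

1 January – 18 March 2003: 77 days, exemption $49,000 → ($84,000 − $49,000) × 0.85% × 77/365 = $62.7603
19 March – 31 December 2003: 288 days, exemption $28,000 → ($84,000 − $28,000) × 0.85% × 288/365 = $375.5836
Total = $438.3438

$438.34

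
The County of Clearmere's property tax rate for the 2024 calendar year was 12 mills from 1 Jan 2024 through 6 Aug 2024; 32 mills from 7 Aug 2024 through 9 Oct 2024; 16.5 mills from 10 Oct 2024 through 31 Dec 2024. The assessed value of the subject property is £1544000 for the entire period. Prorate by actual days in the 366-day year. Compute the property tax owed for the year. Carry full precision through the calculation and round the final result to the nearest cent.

1 Jan – 6 Aug 2024: 219 days at 12 mills → £1544000 × 1.2% × 219/366 = £11086.4262
7 Aug – 9 Oct 2024: 64 days at 32 mills → £1544000 × 3.2% × 64/366 = £8639.6503
10 Oct – 31 Dec 2024: 83 days at 16.5 mills → £1544000 × 1.65% × 83/366 = £5777.3443
Total = £25503.4208

£25503.42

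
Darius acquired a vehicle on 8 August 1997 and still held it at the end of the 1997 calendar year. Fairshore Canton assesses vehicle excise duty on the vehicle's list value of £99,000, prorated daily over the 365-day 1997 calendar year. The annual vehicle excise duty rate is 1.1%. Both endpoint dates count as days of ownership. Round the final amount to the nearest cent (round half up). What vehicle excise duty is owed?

Days held (8 August – 31 December 1997): 146 out of 365
Tax = £99,000 × 1.1% × 146/365 = £435.6000

£435.60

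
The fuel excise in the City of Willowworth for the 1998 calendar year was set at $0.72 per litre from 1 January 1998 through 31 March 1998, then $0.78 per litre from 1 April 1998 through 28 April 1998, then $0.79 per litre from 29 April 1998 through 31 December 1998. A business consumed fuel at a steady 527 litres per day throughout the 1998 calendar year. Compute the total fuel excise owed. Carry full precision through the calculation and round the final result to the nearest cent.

$148,492.79

1 January – 31 March 1998: 90 days × 527 litres/day = 47,430 litres at $0.72/litre → $34,149.60
1 April – 28 April 1998: 28 days × 527 litres/day = 14,756 litres at $0.78/litre → $11,509.68
29 April – 31 December 1998: 247 days × 527 litres/day = 130,169 litres at $0.79/litre → $102,833.51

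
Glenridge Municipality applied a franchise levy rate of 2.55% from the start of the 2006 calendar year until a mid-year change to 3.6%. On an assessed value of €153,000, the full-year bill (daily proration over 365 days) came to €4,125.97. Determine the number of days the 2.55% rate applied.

314 days

Let d = days at the first rate; then 365 − d days at the second rate.
€153,000 × [2.55%·d + 3.6%·(365−d)] / 365 = €4,125.97
Solving gives d = 314, so the new rate took effect on 11 Nov 2006.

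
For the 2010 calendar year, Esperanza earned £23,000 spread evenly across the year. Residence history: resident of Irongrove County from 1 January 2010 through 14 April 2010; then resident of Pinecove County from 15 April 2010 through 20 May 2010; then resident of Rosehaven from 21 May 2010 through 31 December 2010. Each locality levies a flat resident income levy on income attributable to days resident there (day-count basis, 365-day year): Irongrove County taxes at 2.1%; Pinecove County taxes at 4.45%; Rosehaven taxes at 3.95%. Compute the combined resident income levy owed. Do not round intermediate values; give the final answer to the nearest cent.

£798.60

Irongrove County, 1 January – 14 April 2010: 104 days → £23,000 × 2.1% × 104/365 = £137.6219
Pinecove County, 15 April – 20 May 2010: 36 days → £23,000 × 4.45% × 36/365 = £100.9479
Rosehaven, 21 May – 31 December 2010: 225 days → £23,000 × 3.95% × 225/365 = £560.0342
Total = £798.6041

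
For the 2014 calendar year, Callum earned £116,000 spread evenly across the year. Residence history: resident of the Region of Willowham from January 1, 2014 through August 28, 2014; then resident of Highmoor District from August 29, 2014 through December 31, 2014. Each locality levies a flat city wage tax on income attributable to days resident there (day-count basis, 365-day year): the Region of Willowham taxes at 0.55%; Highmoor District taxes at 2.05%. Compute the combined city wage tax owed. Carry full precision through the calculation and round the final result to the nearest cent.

The Region of Willowham, January 1 – August 28, 2014: 240 days → £116,000 × 0.55% × 240/365 = £419.5068
Highmoor District, August 29 – December 31, 2014: 125 days → £116,000 × 2.05% × 125/365 = £814.3836
Total = £1,233.8904

£1,233.89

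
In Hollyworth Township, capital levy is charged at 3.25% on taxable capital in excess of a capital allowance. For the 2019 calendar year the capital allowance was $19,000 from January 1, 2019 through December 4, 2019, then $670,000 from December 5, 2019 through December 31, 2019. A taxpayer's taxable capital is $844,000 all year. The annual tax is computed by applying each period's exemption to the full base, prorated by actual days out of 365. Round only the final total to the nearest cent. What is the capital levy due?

$25,247.42

January 1 – December 4, 2019: 338 days, exemption $19,000 → ($844,000 − $19,000) × 3.25% × 338/365 = $24,829.1096
December 5 – December 31, 2019: 27 days, exemption $670,000 → ($844,000 − $670,000) × 3.25% × 27/365 = $418.3151
Total = $25,247.4247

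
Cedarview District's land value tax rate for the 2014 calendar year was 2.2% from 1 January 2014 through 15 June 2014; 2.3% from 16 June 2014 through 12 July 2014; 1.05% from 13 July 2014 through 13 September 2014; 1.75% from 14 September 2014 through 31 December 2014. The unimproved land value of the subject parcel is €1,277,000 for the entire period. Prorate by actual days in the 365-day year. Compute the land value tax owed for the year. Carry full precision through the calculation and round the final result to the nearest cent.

1 January – 15 June 2014: 166 days at 2.2% → €1,277,000 × 2.2% × 166/365 = €12,776.9973
16 June – 12 July 2014: 27 days at 2.3% → €1,277,000 × 2.3% × 27/365 = €2,172.6493
13 July – 13 September 2014: 63 days at 1.05% → €1,277,000 × 1.05% × 63/365 = €2,314.3438
14 September – 31 December 2014: 109 days at 1.75% → €1,277,000 × 1.75% × 109/365 = €6,673.6370
Total = €23,937.6274

€23,937.63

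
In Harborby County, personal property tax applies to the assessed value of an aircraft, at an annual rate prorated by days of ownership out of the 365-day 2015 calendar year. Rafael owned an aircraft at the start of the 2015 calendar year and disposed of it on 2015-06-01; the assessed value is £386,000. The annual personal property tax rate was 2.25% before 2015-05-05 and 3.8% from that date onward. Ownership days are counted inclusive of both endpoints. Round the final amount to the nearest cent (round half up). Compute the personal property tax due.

2015-01-01 to 2015-05-04: 124 days at 2.25% → £386,000 × 2.25% × 124/365 = £2,950.5205
2015-05-05 to 2015-06-01: 28 days at 3.8% → £386,000 × 3.8% × 28/365 = £1,125.2164
Total = £4,075.7370

£4,075.74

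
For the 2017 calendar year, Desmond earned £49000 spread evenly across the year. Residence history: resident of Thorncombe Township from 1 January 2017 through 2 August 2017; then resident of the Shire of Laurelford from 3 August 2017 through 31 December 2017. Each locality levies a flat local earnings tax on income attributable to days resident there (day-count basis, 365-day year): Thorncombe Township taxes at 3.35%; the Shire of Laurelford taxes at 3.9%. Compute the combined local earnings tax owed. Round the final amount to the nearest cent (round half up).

Thorncombe Township, 1 January – 2 August 2017: 214 days → £49000 × 3.35% × 214/365 = £962.4137
The Shire of Laurelford, 3 August – 31 December 2017: 151 days → £49000 × 3.9% × 151/365 = £790.5781
Total = £1752.9918

£1752.99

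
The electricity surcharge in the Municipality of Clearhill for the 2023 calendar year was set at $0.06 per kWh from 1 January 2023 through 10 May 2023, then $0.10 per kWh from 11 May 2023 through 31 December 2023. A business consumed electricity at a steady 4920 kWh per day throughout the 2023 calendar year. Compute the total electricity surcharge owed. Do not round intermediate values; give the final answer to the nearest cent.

1 January – 10 May 2023: 130 days × 4920 kWh/day = 639,600 kWh at $0.06/kWh → $38,376.00
11 May – 31 December 2023: 235 days × 4920 kWh/day = 1,156,200 kWh at $0.10/kWh → $115,620.00

$153,996.00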